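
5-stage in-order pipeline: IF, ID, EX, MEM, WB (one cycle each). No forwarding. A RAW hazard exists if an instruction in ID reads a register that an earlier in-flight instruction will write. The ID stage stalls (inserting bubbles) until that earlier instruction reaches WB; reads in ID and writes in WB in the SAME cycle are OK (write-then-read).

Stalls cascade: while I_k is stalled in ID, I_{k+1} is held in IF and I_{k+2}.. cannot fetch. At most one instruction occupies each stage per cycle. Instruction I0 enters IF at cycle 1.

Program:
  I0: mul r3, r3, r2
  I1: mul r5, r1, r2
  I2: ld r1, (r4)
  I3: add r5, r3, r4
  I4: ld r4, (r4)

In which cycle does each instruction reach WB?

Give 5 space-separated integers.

I0 mul r3 <- r3,r2: IF@1 ID@2 stall=0 (-) EX@3 MEM@4 WB@5
I1 mul r5 <- r1,r2: IF@2 ID@3 stall=0 (-) EX@4 MEM@5 WB@6
I2 ld r1 <- r4: IF@3 ID@4 stall=0 (-) EX@5 MEM@6 WB@7
I3 add r5 <- r3,r4: IF@4 ID@5 stall=0 (-) EX@6 MEM@7 WB@8
I4 ld r4 <- r4: IF@5 ID@6 stall=0 (-) EX@7 MEM@8 WB@9

Answer: 5 6 7 8 9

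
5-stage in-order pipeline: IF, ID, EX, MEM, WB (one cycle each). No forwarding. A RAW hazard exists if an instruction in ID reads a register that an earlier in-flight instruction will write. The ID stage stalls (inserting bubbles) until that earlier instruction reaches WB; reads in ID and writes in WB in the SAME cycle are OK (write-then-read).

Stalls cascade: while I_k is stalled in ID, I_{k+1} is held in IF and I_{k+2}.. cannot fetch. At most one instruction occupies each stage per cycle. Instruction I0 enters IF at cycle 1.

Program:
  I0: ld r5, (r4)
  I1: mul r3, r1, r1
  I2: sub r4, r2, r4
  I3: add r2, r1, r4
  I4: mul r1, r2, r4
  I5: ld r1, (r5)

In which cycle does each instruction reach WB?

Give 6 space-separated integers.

I0 ld r5 <- r4: IF@1 ID@2 stall=0 (-) EX@3 MEM@4 WB@5
I1 mul r3 <- r1,r1: IF@2 ID@3 stall=0 (-) EX@4 MEM@5 WB@6
I2 sub r4 <- r2,r4: IF@3 ID@4 stall=0 (-) EX@5 MEM@6 WB@7
I3 add r2 <- r1,r4: IF@4 ID@5 stall=2 (RAW on I2.r4 (WB@7)) EX@8 MEM@9 WB@10
I4 mul r1 <- r2,r4: IF@5 ID@8 stall=2 (RAW on I3.r2 (WB@10)) EX@11 MEM@12 WB@13
I5 ld r1 <- r5: IF@8 ID@11 stall=0 (-) EX@12 MEM@13 WB@14

Answer: 5 6 7 10 13 14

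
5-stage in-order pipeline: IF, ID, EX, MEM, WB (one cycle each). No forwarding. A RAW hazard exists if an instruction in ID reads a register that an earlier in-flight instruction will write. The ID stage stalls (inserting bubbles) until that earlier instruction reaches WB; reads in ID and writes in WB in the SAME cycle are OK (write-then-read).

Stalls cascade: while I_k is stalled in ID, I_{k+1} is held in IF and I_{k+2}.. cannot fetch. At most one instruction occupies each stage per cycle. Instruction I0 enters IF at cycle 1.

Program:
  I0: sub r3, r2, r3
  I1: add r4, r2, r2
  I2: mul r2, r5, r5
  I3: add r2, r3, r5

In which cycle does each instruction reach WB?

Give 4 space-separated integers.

Answer: 5 6 7 8

Derivation:
I0 sub r3 <- r2,r3: IF@1 ID@2 stall=0 (-) EX@3 MEM@4 WB@5
I1 add r4 <- r2,r2: IF@2 ID@3 stall=0 (-) EX@4 MEM@5 WB@6
I2 mul r2 <- r5,r5: IF@3 ID@4 stall=0 (-) EX@5 MEM@6 WB@7
I3 add r2 <- r3,r5: IF@4 ID@5 stall=0 (-) EX@6 MEM@7 WB@8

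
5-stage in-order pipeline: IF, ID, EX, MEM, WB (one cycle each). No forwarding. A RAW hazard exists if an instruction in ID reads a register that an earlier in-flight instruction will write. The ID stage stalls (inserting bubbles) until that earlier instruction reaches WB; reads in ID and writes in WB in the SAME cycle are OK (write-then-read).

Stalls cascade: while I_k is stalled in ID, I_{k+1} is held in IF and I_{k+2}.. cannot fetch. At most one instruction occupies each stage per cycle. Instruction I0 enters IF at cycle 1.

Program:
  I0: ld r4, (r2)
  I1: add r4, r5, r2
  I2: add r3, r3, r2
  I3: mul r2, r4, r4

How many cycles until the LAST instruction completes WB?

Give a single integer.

Answer: 9

Derivation:
I0 ld r4 <- r2: IF@1 ID@2 stall=0 (-) EX@3 MEM@4 WB@5
I1 add r4 <- r5,r2: IF@2 ID@3 stall=0 (-) EX@4 MEM@5 WB@6
I2 add r3 <- r3,r2: IF@3 ID@4 stall=0 (-) EX@5 MEM@6 WB@7
I3 mul r2 <- r4,r4: IF@4 ID@5 stall=1 (RAW on I1.r4 (WB@6)) EX@7 MEM@8 WB@9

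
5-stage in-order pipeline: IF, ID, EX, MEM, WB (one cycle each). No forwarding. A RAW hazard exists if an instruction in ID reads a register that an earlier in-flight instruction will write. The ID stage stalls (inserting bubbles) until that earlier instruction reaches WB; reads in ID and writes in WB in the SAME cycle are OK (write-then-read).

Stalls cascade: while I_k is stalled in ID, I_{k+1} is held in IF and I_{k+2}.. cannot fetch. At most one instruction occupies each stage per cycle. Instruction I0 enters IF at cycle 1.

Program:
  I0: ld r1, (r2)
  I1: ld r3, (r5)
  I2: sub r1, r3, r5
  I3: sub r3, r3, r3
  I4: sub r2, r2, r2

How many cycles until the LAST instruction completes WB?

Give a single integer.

Answer: 11

Derivation:
I0 ld r1 <- r2: IF@1 ID@2 stall=0 (-) EX@3 MEM@4 WB@5
I1 ld r3 <- r5: IF@2 ID@3 stall=0 (-) EX@4 MEM@5 WB@6
I2 sub r1 <- r3,r5: IF@3 ID@4 stall=2 (RAW on I1.r3 (WB@6)) EX@7 MEM@8 WB@9
I3 sub r3 <- r3,r3: IF@4 ID@7 stall=0 (-) EX@8 MEM@9 WB@10
I4 sub r2 <- r2,r2: IF@7 ID@8 stall=0 (-) EX@9 MEM@10 WB@11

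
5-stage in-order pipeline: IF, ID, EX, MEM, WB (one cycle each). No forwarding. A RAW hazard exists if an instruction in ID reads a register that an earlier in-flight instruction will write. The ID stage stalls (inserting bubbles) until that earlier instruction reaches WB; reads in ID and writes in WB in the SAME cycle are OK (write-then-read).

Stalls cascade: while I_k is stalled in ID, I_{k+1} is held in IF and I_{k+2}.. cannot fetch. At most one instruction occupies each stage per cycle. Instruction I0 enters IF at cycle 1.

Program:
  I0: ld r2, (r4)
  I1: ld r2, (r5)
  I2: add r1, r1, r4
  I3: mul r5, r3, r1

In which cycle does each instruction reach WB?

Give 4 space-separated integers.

I0 ld r2 <- r4: IF@1 ID@2 stall=0 (-) EX@3 MEM@4 WB@5
I1 ld r2 <- r5: IF@2 ID@3 stall=0 (-) EX@4 MEM@5 WB@6
I2 add r1 <- r1,r4: IF@3 ID@4 stall=0 (-) EX@5 MEM@6 WB@7
I3 mul r5 <- r3,r1: IF@4 ID@5 stall=2 (RAW on I2.r1 (WB@7)) EX@8 MEM@9 WB@10

Answer: 5 6 7 10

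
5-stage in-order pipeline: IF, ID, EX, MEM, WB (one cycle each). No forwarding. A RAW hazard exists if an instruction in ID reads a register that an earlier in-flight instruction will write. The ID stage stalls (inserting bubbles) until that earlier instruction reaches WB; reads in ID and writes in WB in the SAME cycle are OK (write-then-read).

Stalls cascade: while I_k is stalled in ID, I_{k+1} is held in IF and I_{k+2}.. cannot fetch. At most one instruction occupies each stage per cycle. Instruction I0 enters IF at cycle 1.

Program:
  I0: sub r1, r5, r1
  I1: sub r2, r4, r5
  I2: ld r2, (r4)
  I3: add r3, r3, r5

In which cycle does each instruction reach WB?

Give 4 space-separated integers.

Answer: 5 6 7 8

Derivation:
I0 sub r1 <- r5,r1: IF@1 ID@2 stall=0 (-) EX@3 MEM@4 WB@5
I1 sub r2 <- r4,r5: IF@2 ID@3 stall=0 (-) EX@4 MEM@5 WB@6
I2 ld r2 <- r4: IF@3 ID@4 stall=0 (-) EX@5 MEM@6 WB@7
I3 add r3 <- r3,r5: IF@4 ID@5 stall=0 (-) EX@6 MEM@7 WB@8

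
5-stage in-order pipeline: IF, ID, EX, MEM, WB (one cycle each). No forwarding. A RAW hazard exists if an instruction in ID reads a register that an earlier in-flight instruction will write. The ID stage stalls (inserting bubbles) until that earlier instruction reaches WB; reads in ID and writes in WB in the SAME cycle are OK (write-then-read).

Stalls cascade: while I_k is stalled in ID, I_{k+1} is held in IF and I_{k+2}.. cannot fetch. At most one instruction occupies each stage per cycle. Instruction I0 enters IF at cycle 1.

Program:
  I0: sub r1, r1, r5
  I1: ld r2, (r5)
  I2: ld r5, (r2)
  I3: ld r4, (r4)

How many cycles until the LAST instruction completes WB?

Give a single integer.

I0 sub r1 <- r1,r5: IF@1 ID@2 stall=0 (-) EX@3 MEM@4 WB@5
I1 ld r2 <- r5: IF@2 ID@3 stall=0 (-) EX@4 MEM@5 WB@6
I2 ld r5 <- r2: IF@3 ID@4 stall=2 (RAW on I1.r2 (WB@6)) EX@7 MEM@8 WB@9
I3 ld r4 <- r4: IF@4 ID@7 stall=0 (-) EX@8 MEM@9 WB@10

Answer: 10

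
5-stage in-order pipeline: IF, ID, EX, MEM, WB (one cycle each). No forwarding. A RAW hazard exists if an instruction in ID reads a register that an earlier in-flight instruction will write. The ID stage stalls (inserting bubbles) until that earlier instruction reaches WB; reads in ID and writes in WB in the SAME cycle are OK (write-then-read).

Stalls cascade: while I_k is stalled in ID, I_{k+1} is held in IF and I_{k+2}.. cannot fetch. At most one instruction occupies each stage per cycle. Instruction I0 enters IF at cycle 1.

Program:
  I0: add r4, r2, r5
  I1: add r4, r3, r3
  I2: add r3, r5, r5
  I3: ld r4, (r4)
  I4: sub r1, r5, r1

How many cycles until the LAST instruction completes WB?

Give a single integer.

I0 add r4 <- r2,r5: IF@1 ID@2 stall=0 (-) EX@3 MEM@4 WB@5
I1 add r4 <- r3,r3: IF@2 ID@3 stall=0 (-) EX@4 MEM@5 WB@6
I2 add r3 <- r5,r5: IF@3 ID@4 stall=0 (-) EX@5 MEM@6 WB@7
I3 ld r4 <- r4: IF@4 ID@5 stall=1 (RAW on I1.r4 (WB@6)) EX@7 MEM@8 WB@9
I4 sub r1 <- r5,r1: IF@5 ID@7 stall=0 (-) EX@8 MEM@9 WB@10

Answer: 10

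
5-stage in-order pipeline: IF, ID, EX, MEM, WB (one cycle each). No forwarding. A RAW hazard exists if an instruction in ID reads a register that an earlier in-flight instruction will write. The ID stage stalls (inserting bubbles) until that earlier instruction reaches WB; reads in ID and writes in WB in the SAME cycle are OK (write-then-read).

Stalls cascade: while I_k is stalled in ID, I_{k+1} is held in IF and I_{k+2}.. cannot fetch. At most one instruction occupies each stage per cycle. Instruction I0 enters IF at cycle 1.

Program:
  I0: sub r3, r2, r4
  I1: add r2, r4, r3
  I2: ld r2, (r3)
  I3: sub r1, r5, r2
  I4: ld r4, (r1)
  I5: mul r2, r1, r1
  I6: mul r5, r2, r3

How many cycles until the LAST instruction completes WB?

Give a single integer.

I0 sub r3 <- r2,r4: IF@1 ID@2 stall=0 (-) EX@3 MEM@4 WB@5
I1 add r2 <- r4,r3: IF@2 ID@3 stall=2 (RAW on I0.r3 (WB@5)) EX@6 MEM@7 WB@8
I2 ld r2 <- r3: IF@3 ID@6 stall=0 (-) EX@7 MEM@8 WB@9
I3 sub r1 <- r5,r2: IF@6 ID@7 stall=2 (RAW on I2.r2 (WB@9)) EX@10 MEM@11 WB@12
I4 ld r4 <- r1: IF@7 ID@10 stall=2 (RAW on I3.r1 (WB@12)) EX@13 MEM@14 WB@15
I5 mul r2 <- r1,r1: IF@10 ID@13 stall=0 (-) EX@14 MEM@15 WB@16
I6 mul r5 <- r2,r3: IF@13 ID@14 stall=2 (RAW on I5.r2 (WB@16)) EX@17 MEM@18 WB@19

Answer: 19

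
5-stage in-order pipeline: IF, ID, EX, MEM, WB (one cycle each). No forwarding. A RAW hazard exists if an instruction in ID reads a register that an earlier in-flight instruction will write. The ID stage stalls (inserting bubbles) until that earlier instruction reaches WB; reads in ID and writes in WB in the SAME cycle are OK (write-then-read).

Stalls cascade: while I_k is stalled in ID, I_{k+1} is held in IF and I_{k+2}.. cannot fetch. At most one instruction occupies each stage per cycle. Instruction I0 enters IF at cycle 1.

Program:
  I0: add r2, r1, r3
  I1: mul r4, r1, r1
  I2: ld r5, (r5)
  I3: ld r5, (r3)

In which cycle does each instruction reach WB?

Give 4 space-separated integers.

Answer: 5 6 7 8

Derivation:
I0 add r2 <- r1,r3: IF@1 ID@2 stall=0 (-) EX@3 MEM@4 WB@5
I1 mul r4 <- r1,r1: IF@2 ID@3 stall=0 (-) EX@4 MEM@5 WB@6
I2 ld r5 <- r5: IF@3 ID@4 stall=0 (-) EX@5 MEM@6 WB@7
I3 ld r5 <- r3: IF@4 ID@5 stall=0 (-) EX@6 MEM@7 WB@8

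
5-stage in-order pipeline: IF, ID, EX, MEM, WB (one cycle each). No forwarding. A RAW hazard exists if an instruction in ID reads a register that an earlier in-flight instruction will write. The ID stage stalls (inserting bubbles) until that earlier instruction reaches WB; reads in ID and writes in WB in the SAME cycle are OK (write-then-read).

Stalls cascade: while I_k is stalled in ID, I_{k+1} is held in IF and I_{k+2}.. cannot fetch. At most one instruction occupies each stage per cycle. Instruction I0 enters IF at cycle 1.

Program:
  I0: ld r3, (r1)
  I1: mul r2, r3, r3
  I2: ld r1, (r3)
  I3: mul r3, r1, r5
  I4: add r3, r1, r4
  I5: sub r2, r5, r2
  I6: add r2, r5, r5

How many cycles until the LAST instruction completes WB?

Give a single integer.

I0 ld r3 <- r1: IF@1 ID@2 stall=0 (-) EX@3 MEM@4 WB@5
I1 mul r2 <- r3,r3: IF@2 ID@3 stall=2 (RAW on I0.r3 (WB@5)) EX@6 MEM@7 WB@8
I2 ld r1 <- r3: IF@3 ID@6 stall=0 (-) EX@7 MEM@8 WB@9
I3 mul r3 <- r1,r5: IF@6 ID@7 stall=2 (RAW on I2.r1 (WB@9)) EX@10 MEM@11 WB@12
I4 add r3 <- r1,r4: IF@7 ID@10 stall=0 (-) EX@11 MEM@12 WB@13
I5 sub r2 <- r5,r2: IF@10 ID@11 stall=0 (-) EX@12 MEM@13 WB@14
I6 add r2 <- r5,r5: IF@11 ID@12 stall=0 (-) EX@13 MEM@14 WB@15

Answer: 15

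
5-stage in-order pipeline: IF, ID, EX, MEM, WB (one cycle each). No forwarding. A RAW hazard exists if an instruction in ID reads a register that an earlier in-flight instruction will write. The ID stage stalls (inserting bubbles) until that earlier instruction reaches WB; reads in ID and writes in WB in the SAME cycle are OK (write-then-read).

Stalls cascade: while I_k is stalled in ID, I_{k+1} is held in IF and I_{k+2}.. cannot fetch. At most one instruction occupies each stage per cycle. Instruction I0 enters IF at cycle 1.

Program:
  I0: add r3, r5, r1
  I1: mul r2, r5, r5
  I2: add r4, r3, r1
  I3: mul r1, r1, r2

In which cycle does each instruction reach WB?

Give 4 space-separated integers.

I0 add r3 <- r5,r1: IF@1 ID@2 stall=0 (-) EX@3 MEM@4 WB@5
I1 mul r2 <- r5,r5: IF@2 ID@3 stall=0 (-) EX@4 MEM@5 WB@6
I2 add r4 <- r3,r1: IF@3 ID@4 stall=1 (RAW on I0.r3 (WB@5)) EX@6 MEM@7 WB@8
I3 mul r1 <- r1,r2: IF@4 ID@6 stall=0 (-) EX@7 MEM@8 WB@9

Answer: 5 6 8 9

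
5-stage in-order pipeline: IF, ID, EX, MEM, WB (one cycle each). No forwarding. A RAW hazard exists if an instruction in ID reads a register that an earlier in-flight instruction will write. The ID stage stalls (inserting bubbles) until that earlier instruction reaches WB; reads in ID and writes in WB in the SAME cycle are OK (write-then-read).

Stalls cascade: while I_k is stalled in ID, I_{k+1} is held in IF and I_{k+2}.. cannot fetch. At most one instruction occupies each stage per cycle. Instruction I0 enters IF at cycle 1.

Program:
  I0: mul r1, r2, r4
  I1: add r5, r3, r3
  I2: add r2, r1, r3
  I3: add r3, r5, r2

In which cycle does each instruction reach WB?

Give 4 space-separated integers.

I0 mul r1 <- r2,r4: IF@1 ID@2 stall=0 (-) EX@3 MEM@4 WB@5
I1 add r5 <- r3,r3: IF@2 ID@3 stall=0 (-) EX@4 MEM@5 WB@6
I2 add r2 <- r1,r3: IF@3 ID@4 stall=1 (RAW on I0.r1 (WB@5)) EX@6 MEM@7 WB@8
I3 add r3 <- r5,r2: IF@4 ID@6 stall=2 (RAW on I2.r2 (WB@8)) EX@9 MEM@10 WB@11

Answer: 5 6 8 11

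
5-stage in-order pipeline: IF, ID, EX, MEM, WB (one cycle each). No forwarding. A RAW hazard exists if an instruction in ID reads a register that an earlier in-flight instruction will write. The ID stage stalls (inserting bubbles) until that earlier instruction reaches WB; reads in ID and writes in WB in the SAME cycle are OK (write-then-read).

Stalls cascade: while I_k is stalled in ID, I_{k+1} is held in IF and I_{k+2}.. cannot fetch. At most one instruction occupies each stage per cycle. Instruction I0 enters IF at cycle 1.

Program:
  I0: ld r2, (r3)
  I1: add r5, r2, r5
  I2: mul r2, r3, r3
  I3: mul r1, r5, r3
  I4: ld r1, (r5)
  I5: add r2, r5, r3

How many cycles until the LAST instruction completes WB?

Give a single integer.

I0 ld r2 <- r3: IF@1 ID@2 stall=0 (-) EX@3 MEM@4 WB@5
I1 add r5 <- r2,r5: IF@2 ID@3 stall=2 (RAW on I0.r2 (WB@5)) EX@6 MEM@7 WB@8
I2 mul r2 <- r3,r3: IF@3 ID@6 stall=0 (-) EX@7 MEM@8 WB@9
I3 mul r1 <- r5,r3: IF@6 ID@7 stall=1 (RAW on I1.r5 (WB@8)) EX@9 MEM@10 WB@11
I4 ld r1 <- r5: IF@7 ID@9 stall=0 (-) EX@10 MEM@11 WB@12
I5 add r2 <- r5,r3: IF@9 ID@10 stall=0 (-) EX@11 MEM@12 WB@13

Answer: 13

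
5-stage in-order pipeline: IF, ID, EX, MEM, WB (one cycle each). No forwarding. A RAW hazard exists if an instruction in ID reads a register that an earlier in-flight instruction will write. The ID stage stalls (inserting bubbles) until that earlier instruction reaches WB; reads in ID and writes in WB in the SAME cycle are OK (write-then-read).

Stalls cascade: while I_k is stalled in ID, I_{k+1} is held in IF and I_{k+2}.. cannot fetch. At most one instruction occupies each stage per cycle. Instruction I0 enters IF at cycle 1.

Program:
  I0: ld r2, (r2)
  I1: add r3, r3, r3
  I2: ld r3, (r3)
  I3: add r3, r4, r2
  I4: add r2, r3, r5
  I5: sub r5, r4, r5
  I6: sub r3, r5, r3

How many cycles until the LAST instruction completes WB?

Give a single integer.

Answer: 17

Derivation:
I0 ld r2 <- r2: IF@1 ID@2 stall=0 (-) EX@3 MEM@4 WB@5
I1 add r3 <- r3,r3: IF@2 ID@3 stall=0 (-) EX@4 MEM@5 WB@6
I2 ld r3 <- r3: IF@3 ID@4 stall=2 (RAW on I1.r3 (WB@6)) EX@7 MEM@8 WB@9
I3 add r3 <- r4,r2: IF@4 ID@7 stall=0 (-) EX@8 MEM@9 WB@10
I4 add r2 <- r3,r5: IF@7 ID@8 stall=2 (RAW on I3.r3 (WB@10)) EX@11 MEM@12 WB@13
I5 sub r5 <- r4,r5: IF@8 ID@11 stall=0 (-) EX@12 MEM@13 WB@14
I6 sub r3 <- r5,r3: IF@11 ID@12 stall=2 (RAW on I5.r5 (WB@14)) EX@15 MEM@16 WB@17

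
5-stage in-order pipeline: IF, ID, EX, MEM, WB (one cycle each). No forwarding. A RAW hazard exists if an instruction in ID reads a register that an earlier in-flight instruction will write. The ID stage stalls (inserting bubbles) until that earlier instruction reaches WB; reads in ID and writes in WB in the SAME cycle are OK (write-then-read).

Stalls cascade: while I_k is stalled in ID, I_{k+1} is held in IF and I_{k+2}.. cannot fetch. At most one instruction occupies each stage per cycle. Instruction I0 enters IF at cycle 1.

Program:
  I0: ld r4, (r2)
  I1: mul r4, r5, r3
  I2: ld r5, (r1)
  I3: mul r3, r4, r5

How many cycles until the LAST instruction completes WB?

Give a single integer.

Answer: 10

Derivation:
I0 ld r4 <- r2: IF@1 ID@2 stall=0 (-) EX@3 MEM@4 WB@5
I1 mul r4 <- r5,r3: IF@2 ID@3 stall=0 (-) EX@4 MEM@5 WB@6
I2 ld r5 <- r1: IF@3 ID@4 stall=0 (-) EX@5 MEM@6 WB@7
I3 mul r3 <- r4,r5: IF@4 ID@5 stall=2 (RAW on I2.r5 (WB@7)) EX@8 MEM@9 WB@10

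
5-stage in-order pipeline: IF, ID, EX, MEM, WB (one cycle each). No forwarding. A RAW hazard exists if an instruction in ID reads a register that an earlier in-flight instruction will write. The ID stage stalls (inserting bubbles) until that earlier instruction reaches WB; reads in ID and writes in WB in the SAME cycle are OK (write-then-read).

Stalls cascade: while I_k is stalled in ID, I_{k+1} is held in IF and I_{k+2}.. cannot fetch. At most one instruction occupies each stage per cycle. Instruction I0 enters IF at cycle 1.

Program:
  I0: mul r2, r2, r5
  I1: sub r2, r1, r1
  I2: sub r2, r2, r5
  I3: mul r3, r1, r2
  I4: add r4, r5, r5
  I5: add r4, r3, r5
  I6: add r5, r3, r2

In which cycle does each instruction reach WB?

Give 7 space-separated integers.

I0 mul r2 <- r2,r5: IF@1 ID@2 stall=0 (-) EX@3 MEM@4 WB@5
I1 sub r2 <- r1,r1: IF@2 ID@3 stall=0 (-) EX@4 MEM@5 WB@6
I2 sub r2 <- r2,r5: IF@3 ID@4 stall=2 (RAW on I1.r2 (WB@6)) EX@7 MEM@8 WB@9
I3 mul r3 <- r1,r2: IF@4 ID@7 stall=2 (RAW on I2.r2 (WB@9)) EX@10 MEM@11 WB@12
I4 add r4 <- r5,r5: IF@7 ID@10 stall=0 (-) EX@11 MEM@12 WB@13
I5 add r4 <- r3,r5: IF@10 ID@11 stall=1 (RAW on I3.r3 (WB@12)) EX@13 MEM@14 WB@15
I6 add r5 <- r3,r2: IF@11 ID@13 stall=0 (-) EX@14 MEM@15 WB@16

Answer: 5 6 9 12 13 15 16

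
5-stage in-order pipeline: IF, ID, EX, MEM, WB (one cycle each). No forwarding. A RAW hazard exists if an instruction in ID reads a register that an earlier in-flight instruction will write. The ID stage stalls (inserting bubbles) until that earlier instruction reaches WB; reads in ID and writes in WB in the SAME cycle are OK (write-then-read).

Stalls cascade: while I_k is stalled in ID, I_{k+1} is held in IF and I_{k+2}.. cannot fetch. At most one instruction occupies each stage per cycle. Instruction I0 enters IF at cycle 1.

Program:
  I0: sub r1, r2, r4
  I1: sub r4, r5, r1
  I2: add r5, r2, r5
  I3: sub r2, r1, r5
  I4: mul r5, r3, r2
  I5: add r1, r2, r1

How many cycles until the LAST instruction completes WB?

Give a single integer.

I0 sub r1 <- r2,r4: IF@1 ID@2 stall=0 (-) EX@3 MEM@4 WB@5
I1 sub r4 <- r5,r1: IF@2 ID@3 stall=2 (RAW on I0.r1 (WB@5)) EX@6 MEM@7 WB@8
I2 add r5 <- r2,r5: IF@3 ID@6 stall=0 (-) EX@7 MEM@8 WB@9
I3 sub r2 <- r1,r5: IF@6 ID@7 stall=2 (RAW on I2.r5 (WB@9)) EX@10 MEM@11 WB@12
I4 mul r5 <- r3,r2: IF@7 ID@10 stall=2 (RAW on I3.r2 (WB@12)) EX@13 MEM@14 WB@15
I5 add r1 <- r2,r1: IF@10 ID@13 stall=0 (-) EX@14 MEM@15 WB@16

Answer: 16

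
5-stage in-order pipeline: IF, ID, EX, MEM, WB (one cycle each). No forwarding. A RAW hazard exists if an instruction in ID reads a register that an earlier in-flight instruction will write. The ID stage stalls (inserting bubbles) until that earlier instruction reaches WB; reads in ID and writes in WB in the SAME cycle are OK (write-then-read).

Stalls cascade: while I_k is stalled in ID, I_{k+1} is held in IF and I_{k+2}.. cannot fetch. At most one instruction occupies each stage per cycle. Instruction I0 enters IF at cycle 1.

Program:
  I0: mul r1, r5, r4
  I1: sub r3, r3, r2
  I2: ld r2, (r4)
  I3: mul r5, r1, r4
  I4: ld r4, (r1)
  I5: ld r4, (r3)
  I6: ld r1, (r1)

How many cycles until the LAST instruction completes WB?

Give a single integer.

I0 mul r1 <- r5,r4: IF@1 ID@2 stall=0 (-) EX@3 MEM@4 WB@5
I1 sub r3 <- r3,r2: IF@2 ID@3 stall=0 (-) EX@4 MEM@5 WB@6
I2 ld r2 <- r4: IF@3 ID@4 stall=0 (-) EX@5 MEM@6 WB@7
I3 mul r5 <- r1,r4: IF@4 ID@5 stall=0 (-) EX@6 MEM@7 WB@8
I4 ld r4 <- r1: IF@5 ID@6 stall=0 (-) EX@7 MEM@8 WB@9
I5 ld r4 <- r3: IF@6 ID@7 stall=0 (-) EX@8 MEM@9 WB@10
I6 ld r1 <- r1: IF@7 ID@8 stall=0 (-) EX@9 MEM@10 WB@11

Answer: 11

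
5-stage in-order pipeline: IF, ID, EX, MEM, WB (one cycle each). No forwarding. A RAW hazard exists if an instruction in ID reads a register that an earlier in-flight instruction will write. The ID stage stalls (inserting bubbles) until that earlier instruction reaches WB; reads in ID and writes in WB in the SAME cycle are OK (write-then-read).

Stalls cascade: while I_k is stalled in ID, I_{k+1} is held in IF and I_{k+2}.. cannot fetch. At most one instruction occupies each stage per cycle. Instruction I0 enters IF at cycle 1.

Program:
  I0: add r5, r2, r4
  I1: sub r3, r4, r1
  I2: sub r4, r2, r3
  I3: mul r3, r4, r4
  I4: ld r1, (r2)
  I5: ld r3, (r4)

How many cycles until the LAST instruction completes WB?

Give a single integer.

I0 add r5 <- r2,r4: IF@1 ID@2 stall=0 (-) EX@3 MEM@4 WB@5
I1 sub r3 <- r4,r1: IF@2 ID@3 stall=0 (-) EX@4 MEM@5 WB@6
I2 sub r4 <- r2,r3: IF@3 ID@4 stall=2 (RAW on I1.r3 (WB@6)) EX@7 MEM@8 WB@9
I3 mul r3 <- r4,r4: IF@4 ID@7 stall=2 (RAW on I2.r4 (WB@9)) EX@10 MEM@11 WB@12
I4 ld r1 <- r2: IF@7 ID@10 stall=0 (-) EX@11 MEM@12 WB@13
I5 ld r3 <- r4: IF@10 ID@11 stall=0 (-) EX@12 MEM@13 WB@14

Answer: 14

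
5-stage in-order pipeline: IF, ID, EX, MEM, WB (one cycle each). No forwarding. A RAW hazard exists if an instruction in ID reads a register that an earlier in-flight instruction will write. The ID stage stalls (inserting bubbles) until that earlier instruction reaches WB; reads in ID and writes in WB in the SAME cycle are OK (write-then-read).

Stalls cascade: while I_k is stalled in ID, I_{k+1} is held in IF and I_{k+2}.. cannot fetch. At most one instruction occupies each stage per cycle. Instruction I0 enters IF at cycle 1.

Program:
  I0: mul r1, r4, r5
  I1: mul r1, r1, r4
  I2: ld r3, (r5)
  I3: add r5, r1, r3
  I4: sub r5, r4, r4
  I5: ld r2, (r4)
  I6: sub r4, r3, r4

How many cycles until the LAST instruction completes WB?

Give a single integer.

I0 mul r1 <- r4,r5: IF@1 ID@2 stall=0 (-) EX@3 MEM@4 WB@5
I1 mul r1 <- r1,r4: IF@2 ID@3 stall=2 (RAW on I0.r1 (WB@5)) EX@6 MEM@7 WB@8
I2 ld r3 <- r5: IF@3 ID@6 stall=0 (-) EX@7 MEM@8 WB@9
I3 add r5 <- r1,r3: IF@6 ID@7 stall=2 (RAW on I2.r3 (WB@9)) EX@10 MEM@11 WB@12
I4 sub r5 <- r4,r4: IF@7 ID@10 stall=0 (-) EX@11 MEM@12 WB@13
I5 ld r2 <- r4: IF@10 ID@11 stall=0 (-) EX@12 MEM@13 WB@14
I6 sub r4 <- r3,r4: IF@11 ID@12 stall=0 (-) EX@13 MEM@14 WB@15

Answer: 15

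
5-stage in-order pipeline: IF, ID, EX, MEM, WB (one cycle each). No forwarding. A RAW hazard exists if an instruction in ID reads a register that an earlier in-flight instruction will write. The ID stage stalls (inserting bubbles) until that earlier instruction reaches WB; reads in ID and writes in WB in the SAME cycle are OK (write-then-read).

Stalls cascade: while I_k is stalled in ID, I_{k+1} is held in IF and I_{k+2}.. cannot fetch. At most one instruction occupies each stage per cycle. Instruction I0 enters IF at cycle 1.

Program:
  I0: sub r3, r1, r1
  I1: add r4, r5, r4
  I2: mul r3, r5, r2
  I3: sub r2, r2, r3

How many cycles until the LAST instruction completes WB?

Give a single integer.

Answer: 10

Derivation:
I0 sub r3 <- r1,r1: IF@1 ID@2 stall=0 (-) EX@3 MEM@4 WB@5
I1 add r4 <- r5,r4: IF@2 ID@3 stall=0 (-) EX@4 MEM@5 WB@6
I2 mul r3 <- r5,r2: IF@3 ID@4 stall=0 (-) EX@5 MEM@6 WB@7
I3 sub r2 <- r2,r3: IF@4 ID@5 stall=2 (RAW on I2.r3 (WB@7)) EX@8 MEM@9 WB@10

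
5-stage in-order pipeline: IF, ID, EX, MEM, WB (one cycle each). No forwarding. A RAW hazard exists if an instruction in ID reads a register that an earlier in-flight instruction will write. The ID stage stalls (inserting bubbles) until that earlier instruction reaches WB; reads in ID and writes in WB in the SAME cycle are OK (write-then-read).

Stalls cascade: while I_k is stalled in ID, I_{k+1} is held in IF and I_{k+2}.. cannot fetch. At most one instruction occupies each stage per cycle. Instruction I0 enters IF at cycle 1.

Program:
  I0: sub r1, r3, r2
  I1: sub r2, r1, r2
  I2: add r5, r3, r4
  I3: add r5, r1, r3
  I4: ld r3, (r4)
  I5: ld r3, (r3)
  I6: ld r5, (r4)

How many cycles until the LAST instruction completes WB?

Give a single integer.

I0 sub r1 <- r3,r2: IF@1 ID@2 stall=0 (-) EX@3 MEM@4 WB@5
I1 sub r2 <- r1,r2: IF@2 ID@3 stall=2 (RAW on I0.r1 (WB@5)) EX@6 MEM@7 WB@8
I2 add r5 <- r3,r4: IF@3 ID@6 stall=0 (-) EX@7 MEM@8 WB@9
I3 add r5 <- r1,r3: IF@6 ID@7 stall=0 (-) EX@8 MEM@9 WB@10
I4 ld r3 <- r4: IF@7 ID@8 stall=0 (-) EX@9 MEM@10 WB@11
I5 ld r3 <- r3: IF@8 ID@9 stall=2 (RAW on I4.r3 (WB@11)) EX@12 MEM@13 WB@14
I6 ld r5 <- r4: IF@9 ID@12 stall=0 (-) EX@13 MEM@14 WB@15

Answer: 15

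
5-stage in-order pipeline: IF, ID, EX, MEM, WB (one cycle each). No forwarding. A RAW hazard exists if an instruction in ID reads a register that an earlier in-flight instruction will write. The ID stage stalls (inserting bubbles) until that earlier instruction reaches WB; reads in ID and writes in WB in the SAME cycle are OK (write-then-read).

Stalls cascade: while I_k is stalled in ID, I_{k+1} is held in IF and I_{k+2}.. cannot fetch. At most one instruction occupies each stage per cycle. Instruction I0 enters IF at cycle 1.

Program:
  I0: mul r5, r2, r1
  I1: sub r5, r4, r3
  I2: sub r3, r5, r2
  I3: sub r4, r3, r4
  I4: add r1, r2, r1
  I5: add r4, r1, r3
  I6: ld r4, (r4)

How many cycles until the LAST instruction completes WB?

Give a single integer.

I0 mul r5 <- r2,r1: IF@1 ID@2 stall=0 (-) EX@3 MEM@4 WB@5
I1 sub r5 <- r4,r3: IF@2 ID@3 stall=0 (-) EX@4 MEM@5 WB@6
I2 sub r3 <- r5,r2: IF@3 ID@4 stall=2 (RAW on I1.r5 (WB@6)) EX@7 MEM@8 WB@9
I3 sub r4 <- r3,r4: IF@4 ID@7 stall=2 (RAW on I2.r3 (WB@9)) EX@10 MEM@11 WB@12
I4 add r1 <- r2,r1: IF@7 ID@10 stall=0 (-) EX@11 MEM@12 WB@13
I5 add r4 <- r1,r3: IF@10 ID@11 stall=2 (RAW on I4.r1 (WB@13)) EX@14 MEM@15 WB@16
I6 ld r4 <- r4: IF@11 ID@14 stall=2 (RAW on I5.r4 (WB@16)) EX@17 MEM@18 WB@19

Answer: 19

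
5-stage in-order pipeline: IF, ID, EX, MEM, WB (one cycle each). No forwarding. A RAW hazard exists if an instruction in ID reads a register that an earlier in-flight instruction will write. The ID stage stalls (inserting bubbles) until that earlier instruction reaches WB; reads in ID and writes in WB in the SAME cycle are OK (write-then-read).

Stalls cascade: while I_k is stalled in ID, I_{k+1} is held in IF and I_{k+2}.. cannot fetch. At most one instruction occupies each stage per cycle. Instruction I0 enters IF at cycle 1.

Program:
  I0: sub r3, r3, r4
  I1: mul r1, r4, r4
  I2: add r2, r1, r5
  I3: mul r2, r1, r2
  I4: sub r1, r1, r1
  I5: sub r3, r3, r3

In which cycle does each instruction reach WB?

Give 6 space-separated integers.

Answer: 5 6 9 12 13 14

Derivation:
I0 sub r3 <- r3,r4: IF@1 ID@2 stall=0 (-) EX@3 MEM@4 WB@5
I1 mul r1 <- r4,r4: IF@2 ID@3 stall=0 (-) EX@4 MEM@5 WB@6
I2 add r2 <- r1,r5: IF@3 ID@4 stall=2 (RAW on I1.r1 (WB@6)) EX@7 MEM@8 WB@9
I3 mul r2 <- r1,r2: IF@4 ID@7 stall=2 (RAW on I2.r2 (WB@9)) EX@10 MEM@11 WB@12
I4 sub r1 <- r1,r1: IF@7 ID@10 stall=0 (-) EX@11 MEM@12 WB@13
I5 sub r3 <- r3,r3: IF@10 ID@11 stall=0 (-) EX@12 MEM@13 WB@14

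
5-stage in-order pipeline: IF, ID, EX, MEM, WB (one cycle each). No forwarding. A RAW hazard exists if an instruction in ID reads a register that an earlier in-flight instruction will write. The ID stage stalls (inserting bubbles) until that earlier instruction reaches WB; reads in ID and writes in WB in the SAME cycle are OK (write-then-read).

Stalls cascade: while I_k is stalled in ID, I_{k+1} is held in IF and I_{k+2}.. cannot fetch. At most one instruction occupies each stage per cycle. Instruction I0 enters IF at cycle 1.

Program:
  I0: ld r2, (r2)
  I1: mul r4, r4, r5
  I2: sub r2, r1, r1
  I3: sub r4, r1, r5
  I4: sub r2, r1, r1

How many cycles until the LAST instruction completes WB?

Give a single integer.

I0 ld r2 <- r2: IF@1 ID@2 stall=0 (-) EX@3 MEM@4 WB@5
I1 mul r4 <- r4,r5: IF@2 ID@3 stall=0 (-) EX@4 MEM@5 WB@6
I2 sub r2 <- r1,r1: IF@3 ID@4 stall=0 (-) EX@5 MEM@6 WB@7
I3 sub r4 <- r1,r5: IF@4 ID@5 stall=0 (-) EX@6 MEM@7 WB@8
I4 sub r2 <- r1,r1: IF@5 ID@6 stall=0 (-) EX@7 MEM@8 WB@9

Answer: 9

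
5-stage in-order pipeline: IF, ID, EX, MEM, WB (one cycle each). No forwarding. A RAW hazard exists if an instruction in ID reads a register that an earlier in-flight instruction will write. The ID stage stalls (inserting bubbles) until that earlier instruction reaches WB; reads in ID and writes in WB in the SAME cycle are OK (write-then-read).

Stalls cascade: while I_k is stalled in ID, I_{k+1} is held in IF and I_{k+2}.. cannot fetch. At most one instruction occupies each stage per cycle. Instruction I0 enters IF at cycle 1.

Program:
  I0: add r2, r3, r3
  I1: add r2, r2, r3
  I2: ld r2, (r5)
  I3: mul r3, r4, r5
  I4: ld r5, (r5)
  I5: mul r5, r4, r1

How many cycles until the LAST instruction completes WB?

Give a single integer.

I0 add r2 <- r3,r3: IF@1 ID@2 stall=0 (-) EX@3 MEM@4 WB@5
I1 add r2 <- r2,r3: IF@2 ID@3 stall=2 (RAW on I0.r2 (WB@5)) EX@6 MEM@7 WB@8
I2 ld r2 <- r5: IF@3 ID@6 stall=0 (-) EX@7 MEM@8 WB@9
I3 mul r3 <- r4,r5: IF@6 ID@7 stall=0 (-) EX@8 MEM@9 WB@10
I4 ld r5 <- r5: IF@7 ID@8 stall=0 (-) EX@9 MEM@10 WB@11
I5 mul r5 <- r4,r1: IF@8 ID@9 stall=0 (-) EX@10 MEM@11 WB@12

Answer: 12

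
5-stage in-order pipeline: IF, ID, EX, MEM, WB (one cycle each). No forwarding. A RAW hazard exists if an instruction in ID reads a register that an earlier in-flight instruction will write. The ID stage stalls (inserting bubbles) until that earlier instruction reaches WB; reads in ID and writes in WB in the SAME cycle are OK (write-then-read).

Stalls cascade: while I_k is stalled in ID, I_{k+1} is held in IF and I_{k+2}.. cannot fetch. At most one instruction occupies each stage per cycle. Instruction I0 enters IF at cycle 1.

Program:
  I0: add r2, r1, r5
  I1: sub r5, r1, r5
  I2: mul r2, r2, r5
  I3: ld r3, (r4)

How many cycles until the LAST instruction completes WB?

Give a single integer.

I0 add r2 <- r1,r5: IF@1 ID@2 stall=0 (-) EX@3 MEM@4 WB@5
I1 sub r5 <- r1,r5: IF@2 ID@3 stall=0 (-) EX@4 MEM@5 WB@6
I2 mul r2 <- r2,r5: IF@3 ID@4 stall=2 (RAW on I1.r5 (WB@6)) EX@7 MEM@8 WB@9
I3 ld r3 <- r4: IF@4 ID@7 stall=0 (-) EX@8 MEM@9 WB@10

Answer: 10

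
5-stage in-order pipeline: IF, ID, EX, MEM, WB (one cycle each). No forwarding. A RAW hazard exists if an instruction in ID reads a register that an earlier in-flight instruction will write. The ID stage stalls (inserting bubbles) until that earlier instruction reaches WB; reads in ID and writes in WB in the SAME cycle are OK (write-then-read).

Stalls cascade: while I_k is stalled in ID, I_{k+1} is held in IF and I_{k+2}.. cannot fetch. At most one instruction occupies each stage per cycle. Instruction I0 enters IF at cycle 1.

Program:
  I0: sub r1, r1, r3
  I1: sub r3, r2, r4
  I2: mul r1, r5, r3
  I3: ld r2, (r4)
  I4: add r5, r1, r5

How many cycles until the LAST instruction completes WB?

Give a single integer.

Answer: 12

Derivation:
I0 sub r1 <- r1,r3: IF@1 ID@2 stall=0 (-) EX@3 MEM@4 WB@5
I1 sub r3 <- r2,r4: IF@2 ID@3 stall=0 (-) EX@4 MEM@5 WB@6
I2 mul r1 <- r5,r3: IF@3 ID@4 stall=2 (RAW on I1.r3 (WB@6)) EX@7 MEM@8 WB@9
I3 ld r2 <- r4: IF@4 ID@7 stall=0 (-) EX@8 MEM@9 WB@10
I4 add r5 <- r1,r5: IF@7 ID@8 stall=1 (RAW on I2.r1 (WB@9)) EX@10 MEM@11 WB@12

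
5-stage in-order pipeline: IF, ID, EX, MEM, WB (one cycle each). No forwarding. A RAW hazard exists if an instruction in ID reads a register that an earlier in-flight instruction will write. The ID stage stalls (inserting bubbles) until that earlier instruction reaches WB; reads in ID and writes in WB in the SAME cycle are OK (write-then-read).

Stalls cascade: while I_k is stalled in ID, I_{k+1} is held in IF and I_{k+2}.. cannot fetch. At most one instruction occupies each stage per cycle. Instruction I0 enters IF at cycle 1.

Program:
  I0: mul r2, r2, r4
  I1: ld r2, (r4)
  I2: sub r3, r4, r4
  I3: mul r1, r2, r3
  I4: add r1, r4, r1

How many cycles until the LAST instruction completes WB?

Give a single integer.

I0 mul r2 <- r2,r4: IF@1 ID@2 stall=0 (-) EX@3 MEM@4 WB@5
I1 ld r2 <- r4: IF@2 ID@3 stall=0 (-) EX@4 MEM@5 WB@6
I2 sub r3 <- r4,r4: IF@3 ID@4 stall=0 (-) EX@5 MEM@6 WB@7
I3 mul r1 <- r2,r3: IF@4 ID@5 stall=2 (RAW on I2.r3 (WB@7)) EX@8 MEM@9 WB@10
I4 add r1 <- r4,r1: IF@5 ID@8 stall=2 (RAW on I3.r1 (WB@10)) EX@11 MEM@12 WB@13

Answer: 13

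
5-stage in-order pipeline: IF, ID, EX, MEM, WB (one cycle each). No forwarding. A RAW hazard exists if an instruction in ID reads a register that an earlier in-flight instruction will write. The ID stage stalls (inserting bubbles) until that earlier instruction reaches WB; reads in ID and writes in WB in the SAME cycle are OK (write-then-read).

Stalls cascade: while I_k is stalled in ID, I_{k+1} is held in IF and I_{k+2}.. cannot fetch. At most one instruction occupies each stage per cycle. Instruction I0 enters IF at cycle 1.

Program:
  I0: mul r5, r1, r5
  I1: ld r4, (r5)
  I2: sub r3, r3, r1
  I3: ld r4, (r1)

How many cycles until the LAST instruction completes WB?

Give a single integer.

I0 mul r5 <- r1,r5: IF@1 ID@2 stall=0 (-) EX@3 MEM@4 WB@5
I1 ld r4 <- r5: IF@2 ID@3 stall=2 (RAW on I0.r5 (WB@5)) EX@6 MEM@7 WB@8
I2 sub r3 <- r3,r1: IF@3 ID@6 stall=0 (-) EX@7 MEM@8 WB@9
I3 ld r4 <- r1: IF@6 ID@7 stall=0 (-) EX@8 MEM@9 WB@10

Answer: 10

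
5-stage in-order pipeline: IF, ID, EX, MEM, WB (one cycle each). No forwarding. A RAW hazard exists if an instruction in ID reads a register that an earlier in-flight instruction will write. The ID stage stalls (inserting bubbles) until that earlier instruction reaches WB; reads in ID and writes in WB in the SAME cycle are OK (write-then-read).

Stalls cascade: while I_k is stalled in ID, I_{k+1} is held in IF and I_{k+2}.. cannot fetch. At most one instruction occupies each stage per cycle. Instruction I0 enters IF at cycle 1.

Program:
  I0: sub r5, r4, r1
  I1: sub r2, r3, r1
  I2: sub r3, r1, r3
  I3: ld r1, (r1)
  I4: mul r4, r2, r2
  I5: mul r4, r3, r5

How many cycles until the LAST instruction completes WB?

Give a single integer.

I0 sub r5 <- r4,r1: IF@1 ID@2 stall=0 (-) EX@3 MEM@4 WB@5
I1 sub r2 <- r3,r1: IF@2 ID@3 stall=0 (-) EX@4 MEM@5 WB@6
I2 sub r3 <- r1,r3: IF@3 ID@4 stall=0 (-) EX@5 MEM@6 WB@7
I3 ld r1 <- r1: IF@4 ID@5 stall=0 (-) EX@6 MEM@7 WB@8
I4 mul r4 <- r2,r2: IF@5 ID@6 stall=0 (-) EX@7 MEM@8 WB@9
I5 mul r4 <- r3,r5: IF@6 ID@7 stall=0 (-) EX@8 MEM@9 WB@10

Answer: 10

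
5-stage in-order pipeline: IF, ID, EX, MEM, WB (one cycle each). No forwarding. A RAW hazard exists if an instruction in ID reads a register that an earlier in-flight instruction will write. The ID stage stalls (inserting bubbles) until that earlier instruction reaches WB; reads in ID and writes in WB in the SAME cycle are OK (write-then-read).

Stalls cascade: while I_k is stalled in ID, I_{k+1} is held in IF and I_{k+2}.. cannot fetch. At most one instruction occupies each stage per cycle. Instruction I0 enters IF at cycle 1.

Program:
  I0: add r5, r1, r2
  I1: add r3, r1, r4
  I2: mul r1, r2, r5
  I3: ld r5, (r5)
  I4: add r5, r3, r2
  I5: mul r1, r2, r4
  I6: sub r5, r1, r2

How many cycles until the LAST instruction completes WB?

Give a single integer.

I0 add r5 <- r1,r2: IF@1 ID@2 stall=0 (-) EX@3 MEM@4 WB@5
I1 add r3 <- r1,r4: IF@2 ID@3 stall=0 (-) EX@4 MEM@5 WB@6
I2 mul r1 <- r2,r5: IF@3 ID@4 stall=1 (RAW on I0.r5 (WB@5)) EX@6 MEM@7 WB@8
I3 ld r5 <- r5: IF@4 ID@6 stall=0 (-) EX@7 MEM@8 WB@9
I4 add r5 <- r3,r2: IF@6 ID@7 stall=0 (-) EX@8 MEM@9 WB@10
I5 mul r1 <- r2,r4: IF@7 ID@8 stall=0 (-) EX@9 MEM@10 WB@11
I6 sub r5 <- r1,r2: IF@8 ID@9 stall=2 (RAW on I5.r1 (WB@11)) EX@12 MEM@13 WB@14

Answer: 14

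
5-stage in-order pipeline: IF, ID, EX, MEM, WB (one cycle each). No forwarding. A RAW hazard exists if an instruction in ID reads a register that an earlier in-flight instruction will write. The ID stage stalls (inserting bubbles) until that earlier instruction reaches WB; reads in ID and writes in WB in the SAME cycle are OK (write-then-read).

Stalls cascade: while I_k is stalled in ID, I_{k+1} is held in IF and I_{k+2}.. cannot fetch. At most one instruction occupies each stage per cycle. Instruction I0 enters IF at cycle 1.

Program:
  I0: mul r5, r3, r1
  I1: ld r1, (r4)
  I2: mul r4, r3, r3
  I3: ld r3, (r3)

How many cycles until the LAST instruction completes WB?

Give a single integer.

Answer: 8

Derivation:
I0 mul r5 <- r3,r1: IF@1 ID@2 stall=0 (-) EX@3 MEM@4 WB@5
I1 ld r1 <- r4: IF@2 ID@3 stall=0 (-) EX@4 MEM@5 WB@6
I2 mul r4 <- r3,r3: IF@3 ID@4 stall=0 (-) EX@5 MEM@6 WB@7
I3 ld r3 <- r3: IF@4 ID@5 stall=0 (-) EX@6 MEM@7 WB@8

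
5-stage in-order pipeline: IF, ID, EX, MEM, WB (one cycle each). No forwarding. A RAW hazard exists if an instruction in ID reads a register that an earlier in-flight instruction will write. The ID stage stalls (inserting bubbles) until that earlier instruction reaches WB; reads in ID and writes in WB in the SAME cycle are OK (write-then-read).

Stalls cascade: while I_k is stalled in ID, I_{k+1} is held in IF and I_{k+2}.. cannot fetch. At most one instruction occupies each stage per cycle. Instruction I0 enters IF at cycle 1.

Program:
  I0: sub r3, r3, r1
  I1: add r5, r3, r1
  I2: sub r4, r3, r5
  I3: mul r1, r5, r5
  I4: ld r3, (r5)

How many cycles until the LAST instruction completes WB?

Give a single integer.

Answer: 13

Derivation:
I0 sub r3 <- r3,r1: IF@1 ID@2 stall=0 (-) EX@3 MEM@4 WB@5
I1 add r5 <- r3,r1: IF@2 ID@3 stall=2 (RAW on I0.r3 (WB@5)) EX@6 MEM@7 WB@8
I2 sub r4 <- r3,r5: IF@3 ID@6 stall=2 (RAW on I1.r5 (WB@8)) EX@9 MEM@10 WB@11
I3 mul r1 <- r5,r5: IF@6 ID@9 stall=0 (-) EX@10 MEM@11 WB@12
I4 ld r3 <- r5: IF@9 ID@10 stall=0 (-) EX@11 MEM@12 WB@13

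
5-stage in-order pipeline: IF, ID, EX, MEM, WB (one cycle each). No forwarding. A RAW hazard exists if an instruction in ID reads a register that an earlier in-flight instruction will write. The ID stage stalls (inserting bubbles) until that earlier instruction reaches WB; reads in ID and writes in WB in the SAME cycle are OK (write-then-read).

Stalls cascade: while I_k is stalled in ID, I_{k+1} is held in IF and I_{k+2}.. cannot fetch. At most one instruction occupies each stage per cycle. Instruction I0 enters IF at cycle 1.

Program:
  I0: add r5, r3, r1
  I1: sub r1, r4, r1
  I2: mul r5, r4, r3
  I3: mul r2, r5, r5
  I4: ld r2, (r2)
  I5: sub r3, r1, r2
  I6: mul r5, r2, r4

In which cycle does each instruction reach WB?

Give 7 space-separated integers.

Answer: 5 6 7 10 13 16 17

Derivation:
I0 add r5 <- r3,r1: IF@1 ID@2 stall=0 (-) EX@3 MEM@4 WB@5
I1 sub r1 <- r4,r1: IF@2 ID@3 stall=0 (-) EX@4 MEM@5 WB@6
I2 mul r5 <- r4,r3: IF@3 ID@4 stall=0 (-) EX@5 MEM@6 WB@7
I3 mul r2 <- r5,r5: IF@4 ID@5 stall=2 (RAW on I2.r5 (WB@7)) EX@8 MEM@9 WB@10
I4 ld r2 <- r2: IF@5 ID@8 stall=2 (RAW on I3.r2 (WB@10)) EX@11 MEM@12 WB@13
I5 sub r3 <- r1,r2: IF@8 ID@11 stall=2 (RAW on I4.r2 (WB@13)) EX@14 MEM@15 WB@16
I6 mul r5 <- r2,r4: IF@11 ID@14 stall=0 (-) EX@15 MEM@16 WB@17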